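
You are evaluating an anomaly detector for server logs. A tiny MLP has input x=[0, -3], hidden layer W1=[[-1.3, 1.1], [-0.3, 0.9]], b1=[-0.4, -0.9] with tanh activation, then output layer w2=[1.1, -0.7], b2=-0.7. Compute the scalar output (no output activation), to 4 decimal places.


z1[0] = (-1.3)·(0) + (1.1)·(-3) - 0.4 = -3.7
z1[1] = (-0.3)·(0) + (0.9)·(-3) - 0.9 = -3.6
h = tanh(z1) = [-0.9988, -0.9985]
output = (1.1)·(-0.9988) + (-0.7)·(-0.9985) - 0.7 = -1.0997

-1.0997


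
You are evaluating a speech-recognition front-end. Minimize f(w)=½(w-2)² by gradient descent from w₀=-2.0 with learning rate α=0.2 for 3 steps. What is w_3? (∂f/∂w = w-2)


step 1: grad = -2-2 = -4; w = -2 - 0.2·(-4) = -1.2
step 2: grad = -1.2-2 = -3.2; w = -1.2 - 0.2·(-3.2) = -0.56
step 3: grad = -0.56-2 = -2.56; w = -0.56 - 0.2·(-2.56) = -0.048

-0.048


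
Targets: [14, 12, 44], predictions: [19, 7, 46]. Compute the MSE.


Squared errors: (14-19)²=25, (12-7)²=25, (44-46)²=4
Sum = 54
MSE = 54/3 = 18

18


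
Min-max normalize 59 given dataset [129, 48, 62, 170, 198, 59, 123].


min=48, max=198
(59-48)/(198-48) = 11/150 = 0.0733

0.0733


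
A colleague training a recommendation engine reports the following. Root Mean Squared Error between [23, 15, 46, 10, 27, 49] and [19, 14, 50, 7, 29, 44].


MSE = 71/6 = 11.8333
RMSE = √(71/6) = 3.44

3.44


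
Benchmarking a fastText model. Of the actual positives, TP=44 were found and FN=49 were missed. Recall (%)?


Recall = TP/(TP+FN)
= 44/(44+49)
= 44/93 = 47.31%

47.31%


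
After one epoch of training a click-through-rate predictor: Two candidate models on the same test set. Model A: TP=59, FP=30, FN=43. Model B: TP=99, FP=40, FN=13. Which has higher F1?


Model A: P=59/89=0.6629, R=59/102=0.5784, F1=2PR/(P+R)=2TP/(2TP+FP+FN)=118/191=0.6178
Model B: P=99/139=0.7122, R=99/112=0.8839, F1=2PR/(P+R)=2TP/(2TP+FP+FN)=198/251=0.7888
0.6178 < 0.7888 → Model B

Model B


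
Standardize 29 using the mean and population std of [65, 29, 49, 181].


μ = 81, σ = 59.127
z = (29 - 81)/59.127 = -0.8795

-0.8795


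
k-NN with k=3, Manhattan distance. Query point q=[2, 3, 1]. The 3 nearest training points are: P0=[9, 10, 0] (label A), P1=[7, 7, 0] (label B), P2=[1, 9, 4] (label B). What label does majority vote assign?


d(q,P0) = 15  (label A)
d(q,P1) = 10  (label B)
d(q,P2) = 10  (label B)
Votes: A=1, B=2
Majority → B

B


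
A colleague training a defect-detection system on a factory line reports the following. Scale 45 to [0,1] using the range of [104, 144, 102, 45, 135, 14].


min=14, max=144
(45-14)/(144-14) = 31/130 = 0.2385

0.2385


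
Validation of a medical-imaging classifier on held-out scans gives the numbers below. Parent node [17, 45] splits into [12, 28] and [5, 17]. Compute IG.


Parent = [17, 45], H_parent = 0.8474
H_left = 0.8813 (n=40), H_right = 0.7732 (n=22)
H_children = (40/62)·0.8813 + (22/62)·0.7732 = 0.8429
IG = 0.8474 - 0.8429 = 0.0045

0.0045


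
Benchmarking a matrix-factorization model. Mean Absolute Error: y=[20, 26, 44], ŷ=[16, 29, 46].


Absolute errors: |20-16|=4, |26-29|=3, |44-46|=2
Sum = 9
MAE = 9/3 = 3

3


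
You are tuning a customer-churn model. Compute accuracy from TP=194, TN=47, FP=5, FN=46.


Accuracy = (TP+TN)/(TP+TN+FP+FN)
= (194+47)/(292)
= 241/292 = 82.53%

82.53%


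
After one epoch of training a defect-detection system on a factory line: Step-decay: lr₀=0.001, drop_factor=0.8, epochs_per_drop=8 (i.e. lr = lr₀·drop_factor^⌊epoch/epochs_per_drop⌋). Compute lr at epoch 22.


n_drops = ⌊22/8⌋ = 2
lr = 0.001·0.8^2 = 0.001·0.64 = 0.00064

0.00064


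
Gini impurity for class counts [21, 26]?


Probabilities: [21/47, 26/47] ≈ [0.4468, 0.5532]
Σpᵢ² = (441 + 676)/47² = 1117/2209
Gini = 1 - Σpᵢ² = 1 - 1117/2209 = 0.4943

0.4943


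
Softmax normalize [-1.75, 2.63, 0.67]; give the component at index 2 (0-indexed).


Exponentials: e^-1.75=0.1738, e^2.63=13.8738, e^0.67=1.9542
Sum = 16.0018
Softmax = [0.0109, 0.867, 0.1221]
p[2] = 1.9542/16.0018 = 0.1221

0.1221


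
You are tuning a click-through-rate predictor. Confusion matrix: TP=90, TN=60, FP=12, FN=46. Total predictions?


Total = TP + TN + FP + FN
= 90 + 60 + 12 + 46
= 208
(Predicted positive: 102, predicted negative: 106)

208


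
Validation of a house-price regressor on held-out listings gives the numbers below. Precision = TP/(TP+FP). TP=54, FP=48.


Precision = TP/(TP+FP)
= 54/(54+48)
= 54/102 = 52.94%

52.94%


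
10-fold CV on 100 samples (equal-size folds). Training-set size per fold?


Fold size = 100/10 = 10
Training per fold = 100 - 10 = 90

90


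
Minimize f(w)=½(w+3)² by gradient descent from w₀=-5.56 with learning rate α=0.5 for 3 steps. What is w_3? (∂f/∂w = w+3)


step 1: grad = -5.56+3 = -2.56; w = -5.56 - 0.5·(-2.56) = -4.28
step 2: grad = -4.28+3 = -1.28; w = -4.28 - 0.5·(-1.28) = -3.64
step 3: grad = -3.64+3 = -0.64; w = -3.64 - 0.5·(-0.64) = -3.32

-3.32


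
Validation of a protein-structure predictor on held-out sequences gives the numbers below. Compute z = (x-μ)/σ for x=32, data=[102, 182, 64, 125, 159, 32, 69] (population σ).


μ = 104.7143, σ = 50.0848
z = (32 - 104.7143)/50.0848 = -1.4518

-1.4518


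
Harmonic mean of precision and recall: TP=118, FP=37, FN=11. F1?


Precision = 118/155 = 0.7613
Recall = 118/129 = 0.9147
F1 = 2·P·R/(P+R) = 2·TP/(2·TP+FP+FN) = 236/(236+37+11) = 236/284 = 0.831

0.831


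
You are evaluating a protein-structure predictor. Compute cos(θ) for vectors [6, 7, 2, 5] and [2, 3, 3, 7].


A·B = 6·2 + 7·3 + 2·3 + 5·7 = 74
‖A‖ = √114 = 10.6771, ‖B‖ = √71 = 8.4261
cos = 74/(√114·√71) = 74/√8094 = 0.8225

0.8225


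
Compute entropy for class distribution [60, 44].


Probabilities: [60/104, 44/104] ≈ [0.5769, 0.4231]
H = -((60/104)·log₂(60/104) + (44/104)·log₂(44/104))
  = 0.9829 bits

0.9829 bits


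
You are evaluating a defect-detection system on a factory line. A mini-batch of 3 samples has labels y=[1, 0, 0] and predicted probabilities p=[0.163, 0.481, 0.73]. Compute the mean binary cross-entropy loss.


L[0] = -ln(0.163) = 1.814
L[1] = -ln(1-0.481) = -ln(0.519) = 0.6559
L[2] = -ln(1-0.73) = -ln(0.27) = 1.3093
mean = (1.814 + 0.6559 + 1.3093)/3 = 1.2597

1.2597


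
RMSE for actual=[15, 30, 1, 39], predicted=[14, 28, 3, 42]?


MSE = 18/4 = 4.5
RMSE = √(18/4) = 2.1213

2.1213


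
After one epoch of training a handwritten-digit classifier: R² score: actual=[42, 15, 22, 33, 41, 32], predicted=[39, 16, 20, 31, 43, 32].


ȳ = 30.8333
SS_res = Σ(y-ŷ)² = 22
SS_tot = Σ(y-ȳ)² = 562.83
R² = 1 - SS_res/SS_tot = 1 - 0.0391 = 0.9609

0.9609


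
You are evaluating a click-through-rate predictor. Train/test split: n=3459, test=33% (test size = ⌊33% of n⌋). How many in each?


Test = ⌊3459·33/100⌋ = 1141
Train = 3459 - 1141 = 2318

Train: 2318, Test: 1141


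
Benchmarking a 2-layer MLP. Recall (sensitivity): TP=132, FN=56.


Recall = TP/(TP+FN)
= 132/(132+56)
= 132/188 = 70.21%

70.21%


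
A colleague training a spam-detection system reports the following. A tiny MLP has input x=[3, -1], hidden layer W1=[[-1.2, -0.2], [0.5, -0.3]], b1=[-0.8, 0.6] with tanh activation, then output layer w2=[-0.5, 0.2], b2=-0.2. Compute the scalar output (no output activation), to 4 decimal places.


z1[0] = (-1.2)·(3) + (-0.2)·(-1) - 0.8 = -4.2
z1[1] = (0.5)·(3) + (-0.3)·(-1) + 0.6 = 2.4
h = tanh(z1) = [-0.9996, 0.9837]
output = (-0.5)·(-0.9996) + (0.2)·(0.9837) - 0.2 = 0.4965

0.4965


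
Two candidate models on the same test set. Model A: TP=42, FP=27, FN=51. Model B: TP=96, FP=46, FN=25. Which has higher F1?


Model A: P=42/69=0.6087, R=42/93=0.4516, F1=2PR/(P+R)=2TP/(2TP+FP+FN)=84/162=0.5185
Model B: P=96/142=0.6761, R=96/121=0.7934, F1=2PR/(P+R)=2TP/(2TP+FP+FN)=192/263=0.73
0.5185 < 0.73 → Model B

Model B


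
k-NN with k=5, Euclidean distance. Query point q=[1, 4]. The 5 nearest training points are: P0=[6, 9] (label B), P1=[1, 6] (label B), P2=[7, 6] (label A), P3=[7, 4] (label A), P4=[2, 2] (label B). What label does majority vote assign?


d(q,P0) = 7.0711  (label B)
d(q,P1) = 2.0  (label B)
d(q,P2) = 6.3246  (label A)
d(q,P3) = 6.0  (label A)
d(q,P4) = 2.2361  (label B)
Votes: A=2, B=3
Majority → B

B


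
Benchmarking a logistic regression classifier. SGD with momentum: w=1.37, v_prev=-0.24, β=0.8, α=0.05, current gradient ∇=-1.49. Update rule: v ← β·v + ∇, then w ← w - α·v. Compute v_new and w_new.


v_new = 0.8·-0.24 - 1.49 = -0.192 - 1.49 = -1.682
w_new = 1.37 - 0.05·-1.682 = 1.37 + 0.0841 = 1.4541

v_new=-1.682, w_new=1.4541


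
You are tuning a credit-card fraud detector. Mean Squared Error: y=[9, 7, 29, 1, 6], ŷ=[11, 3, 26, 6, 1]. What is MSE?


Squared errors: (9-11)²=4, (7-3)²=16, (29-26)²=9, (1-6)²=25, (6-1)²=25
Sum = 79
MSE = 79/5 = 79/5

79/5


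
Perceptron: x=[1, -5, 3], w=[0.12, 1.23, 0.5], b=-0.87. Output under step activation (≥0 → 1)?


z = (1)·(0.12) + (-5)·(1.23) + (3)·(0.5) - 0.87
  = -5.4
step(z) = 0 (z<0)

0


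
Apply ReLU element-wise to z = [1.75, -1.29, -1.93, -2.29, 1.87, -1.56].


ReLU(1.75) = max(0, 1.75) = 1.75
ReLU(-1.29) = max(0, -1.29) = 0.0
ReLU(-1.93) = max(0, -1.93) = 0.0
ReLU(-2.29) = max(0, -2.29) = 0.0
ReLU(1.87) = max(0, 1.87) = 1.87
ReLU(-1.56) = max(0, -1.56) = 0.0
result = [1.75, 0.0, 0.0, 0.0, 1.87, 0.0]

[1.75, 0.0, 0.0, 0.0, 1.87, 0.0]


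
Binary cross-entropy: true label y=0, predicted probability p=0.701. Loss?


BCE = -[y·ln(p) + (1-y)·ln(1-p)]
= -0 - 1·ln(1-0.701)
= -ln(0.299) = 1.2073

1.2073


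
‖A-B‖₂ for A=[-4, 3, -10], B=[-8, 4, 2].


d = √((-4+ 8)² + (3-4)² + (-10-2)²)
  = √(16 + 1 + 144)
  = √161 = 12.6886

12.6886


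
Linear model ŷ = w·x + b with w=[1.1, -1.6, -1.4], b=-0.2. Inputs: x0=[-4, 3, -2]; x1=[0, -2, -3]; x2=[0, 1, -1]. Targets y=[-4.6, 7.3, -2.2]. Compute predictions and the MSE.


ŷ0 = (1.1)·(-4) + (-1.6)·(3) + (-1.4)·(-2) - 0.2 = -6.6
ŷ1 = (1.1)·(0) + (-1.6)·(-2) + (-1.4)·(-3) - 0.2 = 7.2
ŷ2 = (1.1)·(0) + (-1.6)·(1) + (-1.4)·(-1) - 0.2 = -0.4
errors² = [4.0, 0.01, 3.24]
MSE = 7.2500/3 = 2.4167

2.4167


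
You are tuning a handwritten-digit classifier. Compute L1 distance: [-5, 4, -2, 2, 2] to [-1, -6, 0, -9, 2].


d = |-5+ 1| + |4+ 6| + |-2-0| + |2+ 9| + |2-2|
  = 4 + 10 + 2 + 11 + 0
  = 27

27


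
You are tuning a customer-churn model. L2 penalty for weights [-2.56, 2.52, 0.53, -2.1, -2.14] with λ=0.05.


‖w‖₂² = (-2.56)² + (2.52)² + (0.53)² + (-2.1)² + (-2.14)²
     = 6.5536 + 6.3504 + 0.2809 + 4.41 + 4.5796
     = 22.1745
λ·‖w‖₂² = 0.05·22.1745 = 1.108725

1.108725


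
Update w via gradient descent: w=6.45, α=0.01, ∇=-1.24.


w_new = w - α·∇
= 6.45 - 0.01·-1.24
= 6.45 + 0.0124
= 6.4624

6.4624


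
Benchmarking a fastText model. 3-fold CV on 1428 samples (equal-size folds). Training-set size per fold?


Fold size = 1428/3 = 476
Training per fold = 1428 - 476 = 952

952


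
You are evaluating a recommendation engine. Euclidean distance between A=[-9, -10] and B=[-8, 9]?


d = √((-9+ 8)² + (-10-9)²)
  = √(1 + 361)
  = √362 = 19.0263

19.0263


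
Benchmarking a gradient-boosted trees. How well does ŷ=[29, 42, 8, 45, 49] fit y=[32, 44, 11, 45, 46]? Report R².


ȳ = 35.6
SS_res = Σ(y-ŷ)² = 31
SS_tot = Σ(y-ȳ)² = 885.2
R² = 1 - SS_res/SS_tot = 1 - 0.035 = 0.965

0.965


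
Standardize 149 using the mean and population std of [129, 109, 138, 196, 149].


μ = 144.2, σ = 29.0338
z = (149 - 144.2)/29.0338 = 0.1653

0.1653


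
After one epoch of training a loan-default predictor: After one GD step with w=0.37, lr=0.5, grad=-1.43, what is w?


w_new = w - α·∇
= 0.37 - 0.5·-1.43
= 0.37 + 0.715
= 1.085

1.085


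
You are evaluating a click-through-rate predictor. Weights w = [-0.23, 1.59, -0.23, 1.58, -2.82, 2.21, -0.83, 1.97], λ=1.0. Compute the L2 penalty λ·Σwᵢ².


‖w‖₂² = (-0.23)² + (1.59)² + (-0.23)² + (1.58)² + (-2.82)² + (2.21)² + (-0.83)² + (1.97)²
     = 0.0529 + 2.5281 + 0.0529 + 2.4964 + 7.9524 + 4.8841 + 0.6889 + 3.8809
     = 22.5366
λ·‖w‖₂² = 1.0·22.5366 = 22.5366

22.5366


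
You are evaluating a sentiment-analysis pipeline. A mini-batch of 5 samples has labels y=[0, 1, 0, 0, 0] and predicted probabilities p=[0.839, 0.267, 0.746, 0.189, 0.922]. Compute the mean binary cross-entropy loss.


L[0] = -ln(1-0.839) = -ln(0.161) = 1.8264
L[1] = -ln(0.267) = 1.3205
L[2] = -ln(1-0.746) = -ln(0.254) = 1.3704
L[3] = -ln(1-0.189) = -ln(0.811) = 0.2095
L[4] = -ln(1-0.922) = -ln(0.078) = 2.551
mean = (1.8264 + 1.3205 + 1.3704 + 0.2095 + 2.551)/5 = 1.4556

1.4556


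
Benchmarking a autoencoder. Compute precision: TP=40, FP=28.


Precision = TP/(TP+FP)
= 40/(40+28)
= 40/68 = 58.82%

58.82%


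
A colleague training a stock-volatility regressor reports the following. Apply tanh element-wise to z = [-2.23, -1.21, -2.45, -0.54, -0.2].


tanh(-2.23) = -0.9771
tanh(-1.21) = -0.8367
tanh(-2.45) = -0.9852
tanh(-0.54) = -0.493
tanh(-0.2) = -0.1974
result = [-0.9771, -0.8367, -0.9852, -0.493, -0.1974]

[-0.9771, -0.8367, -0.9852, -0.493, -0.1974]


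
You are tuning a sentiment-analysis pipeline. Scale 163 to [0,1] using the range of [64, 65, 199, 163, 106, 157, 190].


min=64, max=199
(163-64)/(199-64) = 99/135 = 0.7333

0.7333


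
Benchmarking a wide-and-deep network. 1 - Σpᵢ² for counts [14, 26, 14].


Probabilities: [14/54, 26/54, 14/54] ≈ [0.2593, 0.4815, 0.2593]
Σpᵢ² = (196 + 676 + 196)/54² = 1068/2916
Gini = 1 - Σpᵢ² = 1 - 1068/2916 = 0.6337

0.6337


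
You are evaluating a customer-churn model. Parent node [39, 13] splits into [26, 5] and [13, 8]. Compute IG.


Parent = [39, 13], H_parent = 0.8113
H_left = 0.6374 (n=31), H_right = 0.9587 (n=21)
H_children = (31/52)·0.6374 + (21/52)·0.9587 = 0.7672
IG = 0.8113 - 0.7672 = 0.0441

0.0441


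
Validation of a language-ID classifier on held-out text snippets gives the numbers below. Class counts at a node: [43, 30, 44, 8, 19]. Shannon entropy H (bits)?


Probabilities: [43/144, 30/144, 44/144, 8/144, 19/144] ≈ [0.2986, 0.2083, 0.3056, 0.0556, 0.1319]
H = -((43/144)·log₂(43/144) + (30/144)·log₂(30/144) + (44/144)·log₂(44/144) + (8/144)·log₂(8/144) + (19/144)·log₂(19/144))
  = 2.132 bits

2.132 bits


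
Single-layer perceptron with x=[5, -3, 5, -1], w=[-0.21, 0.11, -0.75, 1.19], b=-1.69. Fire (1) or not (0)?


z = (5)·(-0.21) + (-3)·(0.11) + (5)·(-0.75) + (-1)·(1.19) - 1.69
  = -8.01
step(z) = 0 (z<0)

0


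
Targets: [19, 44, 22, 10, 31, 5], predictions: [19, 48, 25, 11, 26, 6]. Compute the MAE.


Absolute errors: |19-19|=0, |44-48|=4, |22-25|=3, |10-11|=1, |31-26|=5, |5-6|=1
Sum = 14
MAE = 14/6 = 7/3

7/3


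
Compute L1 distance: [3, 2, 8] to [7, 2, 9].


d = |3-7| + |2-2| + |8-9|
  = 4 + 0 + 1
  = 5

5


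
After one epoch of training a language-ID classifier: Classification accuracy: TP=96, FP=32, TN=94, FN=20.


Accuracy = (TP+TN)/(TP+TN+FP+FN)
= (96+94)/(242)
= 190/242 = 78.51%

78.51%


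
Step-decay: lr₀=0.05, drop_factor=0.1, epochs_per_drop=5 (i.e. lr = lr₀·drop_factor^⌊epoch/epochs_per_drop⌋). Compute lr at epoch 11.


n_drops = ⌊11/5⌋ = 2
lr = 0.05·0.1^2 = 0.05·0.01 = 0.0005

0.0005


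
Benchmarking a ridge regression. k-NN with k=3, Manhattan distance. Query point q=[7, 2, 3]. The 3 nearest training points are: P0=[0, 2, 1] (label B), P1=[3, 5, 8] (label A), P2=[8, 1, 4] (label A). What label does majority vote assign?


d(q,P0) = 9  (label B)
d(q,P1) = 12  (label A)
d(q,P2) = 3  (label A)
Votes: A=2, B=1
Majority → A

A


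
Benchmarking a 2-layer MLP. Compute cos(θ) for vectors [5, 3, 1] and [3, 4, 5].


A·B = 5·3 + 3·4 + 1·5 = 32
‖A‖ = √35 = 5.9161, ‖B‖ = √50 = 7.0711
cos = 32/(√35·√50) = 32/√1750 = 0.7649

0.7649


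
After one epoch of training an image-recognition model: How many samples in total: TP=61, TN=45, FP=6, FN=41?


Total = TP + TN + FP + FN
= 61 + 45 + 6 + 41
= 153
(Predicted positive: 67, predicted negative: 86)

153


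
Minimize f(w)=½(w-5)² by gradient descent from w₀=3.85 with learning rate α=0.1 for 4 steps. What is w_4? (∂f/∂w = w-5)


step 1: grad = 3.85-5 = -1.15; w = 3.85 - 0.1·(-1.15) = 3.965
step 2: grad = 3.965-5 = -1.035; w = 3.965 - 0.1·(-1.035) = 4.0685
step 3: grad = 4.0685-5 = -0.9315; w = 4.0685 - 0.1·(-0.9315) = 4.16165
step 4: grad = 4.16165-5 = -0.83835; w = 4.16165 - 0.1·(-0.83835) = 4.245485

4.245485


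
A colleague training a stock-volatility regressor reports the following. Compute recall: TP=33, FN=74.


Recall = TP/(TP+FN)
= 33/(33+74)
= 33/107 = 30.84%

30.84%


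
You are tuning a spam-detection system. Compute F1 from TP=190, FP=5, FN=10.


Precision = 190/195 = 0.9744
Recall = 190/200 = 0.95
F1 = 2·P·R/(P+R) = 2·TP/(2·TP+FP+FN) = 380/(380+5+10) = 380/395 = 0.962

0.962


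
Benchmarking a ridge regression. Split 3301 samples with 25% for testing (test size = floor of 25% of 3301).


Test = ⌊3301·25/100⌋ = 825
Train = 3301 - 825 = 2476

Train: 2476, Test: 825


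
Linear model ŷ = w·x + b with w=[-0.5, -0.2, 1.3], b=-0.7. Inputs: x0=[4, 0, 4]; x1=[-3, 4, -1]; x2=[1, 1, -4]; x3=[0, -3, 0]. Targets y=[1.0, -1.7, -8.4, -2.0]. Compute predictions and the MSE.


ŷ0 = (-0.5)·(4) + (-0.2)·(0) + (1.3)·(4) - 0.7 = 2.5
ŷ1 = (-0.5)·(-3) + (-0.2)·(4) + (1.3)·(-1) - 0.7 = -1.3
ŷ2 = (-0.5)·(1) + (-0.2)·(1) + (1.3)·(-4) - 0.7 = -6.6
ŷ3 = (-0.5)·(0) + (-0.2)·(-3) + (1.3)·(0) - 0.7 = -0.1
errors² = [2.25, 0.16, 3.24, 3.61]
MSE = 9.2600/4 = 2.315

2.315


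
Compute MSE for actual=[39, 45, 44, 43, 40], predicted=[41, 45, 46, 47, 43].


Squared errors: (39-41)²=4, (45-45)²=0, (44-46)²=4, (43-47)²=16, (40-43)²=9
Sum = 33
MSE = 33/5 = 33/5

33/5


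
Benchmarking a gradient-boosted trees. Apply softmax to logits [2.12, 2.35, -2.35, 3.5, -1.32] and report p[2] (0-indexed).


Exponentials: e^2.12=8.3311, e^2.35=10.4856, e^-2.35=0.0954, e^3.5=33.1155, e^-1.32=0.2671
Sum = 52.2947
Softmax = [0.1593, 0.2005, 0.0018, 0.6332, 0.0051]
p[2] = 0.0954/52.2947 = 0.0018

0.0018


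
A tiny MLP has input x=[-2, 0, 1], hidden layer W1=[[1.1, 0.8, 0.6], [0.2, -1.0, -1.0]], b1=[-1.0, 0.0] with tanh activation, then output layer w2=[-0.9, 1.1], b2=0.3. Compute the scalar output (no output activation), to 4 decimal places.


z1[0] = (1.1)·(-2) + (0.8)·(0) + (0.6)·(1) - 1.0 = -2.6
z1[1] = (0.2)·(-2) + (-1.0)·(0) + (-1.0)·(1) + 0.0 = -1.4
h = tanh(z1) = [-0.989, -0.8854]
output = (-0.9)·(-0.989) + (1.1)·(-0.8854) + 0.3 = 0.2162

0.2162


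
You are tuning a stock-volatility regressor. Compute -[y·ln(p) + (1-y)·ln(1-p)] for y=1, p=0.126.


BCE = -[y·ln(p) + (1-y)·ln(1-p)]
= -1·ln(0.126) - 0
= -ln(0.126) = 2.0715

2.0715


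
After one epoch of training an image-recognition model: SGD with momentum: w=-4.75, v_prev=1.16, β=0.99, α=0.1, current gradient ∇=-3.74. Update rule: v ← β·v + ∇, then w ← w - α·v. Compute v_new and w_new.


v_new = 0.99·1.16 - 3.74 = 1.1484 - 3.74 = -2.5916
w_new = -4.75 - 0.1·-2.5916 = -4.75 + 0.25916 = -4.49084

v_new=-2.5916, w_new=-4.49084


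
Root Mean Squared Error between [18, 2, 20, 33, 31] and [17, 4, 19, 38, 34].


MSE = 40/5 = 8
RMSE = √(40/5) = 2.8284

2.8284


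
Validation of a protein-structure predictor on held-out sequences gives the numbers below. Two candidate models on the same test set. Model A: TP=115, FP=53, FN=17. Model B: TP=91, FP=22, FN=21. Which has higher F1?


Model A: P=115/168=0.6845, R=115/132=0.8712, F1=2PR/(P+R)=2TP/(2TP+FP+FN)=230/300=0.7667
Model B: P=91/113=0.8053, R=91/112=0.8125, F1=2PR/(P+R)=2TP/(2TP+FP+FN)=182/225=0.8089
0.7667 < 0.8089 → Model B

Model B


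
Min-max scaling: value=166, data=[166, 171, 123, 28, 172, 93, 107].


min=28, max=172
(166-28)/(172-28) = 138/144 = 0.9583

0.9583


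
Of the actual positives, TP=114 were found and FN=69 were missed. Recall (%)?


Recall = TP/(TP+FN)
= 114/(114+69)
= 114/183 = 62.3%

62.3%


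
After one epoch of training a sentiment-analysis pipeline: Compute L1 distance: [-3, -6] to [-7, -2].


d = |-3+ 7| + |-6+ 2|
  = 4 + 4
  = 8

8


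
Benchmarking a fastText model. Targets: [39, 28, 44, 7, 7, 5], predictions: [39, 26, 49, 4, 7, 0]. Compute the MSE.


Squared errors: (39-39)²=0, (28-26)²=4, (44-49)²=25, (7-4)²=9, (7-7)²=0, (5-0)²=25
Sum = 63
MSE = 63/6 = 21/2

21/2


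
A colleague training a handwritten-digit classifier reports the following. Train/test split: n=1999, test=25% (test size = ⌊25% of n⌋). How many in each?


Test = ⌊1999·25/100⌋ = 499
Train = 1999 - 499 = 1500

Train: 1500, Test: 499


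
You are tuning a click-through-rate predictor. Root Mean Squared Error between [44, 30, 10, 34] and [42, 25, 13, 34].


MSE = 38/4 = 9.5
RMSE = √(38/4) = 3.0822

3.0822


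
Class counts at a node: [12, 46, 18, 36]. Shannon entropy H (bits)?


Probabilities: [12/112, 46/112, 18/112, 36/112] ≈ [0.1071, 0.4107, 0.1607, 0.3214]
H = -((12/112)·log₂(12/112) + (46/112)·log₂(46/112) + (18/112)·log₂(18/112) + (36/112)·log₂(36/112))
  = 1.8227 bits

1.8227 bits


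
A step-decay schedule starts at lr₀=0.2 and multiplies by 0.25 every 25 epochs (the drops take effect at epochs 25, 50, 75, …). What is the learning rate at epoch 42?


n_drops = ⌊42/25⌋ = 1
lr = 0.2·0.25^1 = 0.2·0.25 = 0.05

0.05


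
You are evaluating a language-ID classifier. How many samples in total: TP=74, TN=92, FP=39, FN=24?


Total = TP + TN + FP + FN
= 74 + 92 + 39 + 24
= 229
(Predicted positive: 113, predicted negative: 116)

229


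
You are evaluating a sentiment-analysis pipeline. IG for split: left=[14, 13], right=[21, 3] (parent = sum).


Parent = [35, 16], H_parent = 0.8974
H_left = 0.999 (n=27), H_right = 0.5436 (n=24)
H_children = (27/51)·0.999 + (24/51)·0.5436 = 0.7847
IG = 0.8974 - 0.7847 = 0.1127

0.1127


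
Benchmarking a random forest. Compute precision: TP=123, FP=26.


Precision = TP/(TP+FP)
= 123/(123+26)
= 123/149 = 82.55%

82.55%


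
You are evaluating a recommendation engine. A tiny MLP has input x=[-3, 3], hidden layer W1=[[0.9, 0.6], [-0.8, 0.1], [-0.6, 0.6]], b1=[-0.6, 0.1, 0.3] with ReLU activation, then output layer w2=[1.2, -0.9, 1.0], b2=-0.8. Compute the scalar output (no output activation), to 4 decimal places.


z1[0] = (0.9)·(-3) + (0.6)·(3) - 0.6 = -1.5
z1[1] = (-0.8)·(-3) + (0.1)·(3) + 0.1 = 2.8
z1[2] = (-0.6)·(-3) + (0.6)·(3) + 0.3 = 3.9
h = ReLU(z1) = [0.0, 2.8, 3.9]
output = (1.2)·(0.0) + (-0.9)·(2.8) + (1.0)·(3.9) - 0.8 = 0.58

0.58


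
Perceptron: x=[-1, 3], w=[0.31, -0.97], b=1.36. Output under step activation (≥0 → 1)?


z = (-1)·(0.31) + (3)·(-0.97) + 1.36
  = -1.86
step(z) = 0 (z<0)

0


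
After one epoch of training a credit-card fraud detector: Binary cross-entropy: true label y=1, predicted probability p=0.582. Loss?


BCE = -[y·ln(p) + (1-y)·ln(1-p)]
= -1·ln(0.582) - 0
= -ln(0.582) = 0.5413

0.5413


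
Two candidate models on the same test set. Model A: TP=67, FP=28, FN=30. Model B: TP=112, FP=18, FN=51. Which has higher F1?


Model A: P=67/95=0.7053, R=67/97=0.6907, F1=2PR/(P+R)=2TP/(2TP+FP+FN)=134/192=0.6979
Model B: P=112/130=0.8615, R=112/163=0.6871, F1=2PR/(P+R)=2TP/(2TP+FP+FN)=224/293=0.7645
0.6979 < 0.7645 → Model B

Model B


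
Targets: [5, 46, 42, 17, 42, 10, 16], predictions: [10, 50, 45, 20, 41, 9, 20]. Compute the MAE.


Absolute errors: |5-10|=5, |46-50|=4, |42-45|=3, |17-20|=3, |42-41|=1, |10-9|=1, |16-20|=4
Sum = 21
MAE = 21/7 = 3

3


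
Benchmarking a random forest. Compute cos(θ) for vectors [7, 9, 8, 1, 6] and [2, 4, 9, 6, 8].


A·B = 7·2 + 9·4 + 8·9 + 1·6 + 6·8 = 176
‖A‖ = √231 = 15.1987, ‖B‖ = √201 = 14.1774
cos = 176/(√231·√201) = 176/√46431 = 0.8168

0.8168


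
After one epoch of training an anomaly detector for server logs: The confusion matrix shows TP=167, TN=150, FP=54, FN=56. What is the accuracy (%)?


Accuracy = (TP+TN)/(TP+TN+FP+FN)
= (167+150)/(427)
= 317/427 = 74.24%

74.24%


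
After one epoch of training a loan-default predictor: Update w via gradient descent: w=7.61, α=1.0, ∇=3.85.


w_new = w - α·∇
= 7.61 - 1.0·3.85
= 7.61 - 3.85
= 3.76

3.76


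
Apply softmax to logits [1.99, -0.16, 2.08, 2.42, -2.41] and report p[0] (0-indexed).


Exponentials: e^1.99=7.3155, e^-0.16=0.8521, e^2.08=8.0045, e^2.42=11.2459, e^-2.41=0.0898
Sum = 27.5078
Softmax = [0.2659, 0.031, 0.291, 0.4088, 0.0033]
p[0] = 7.3155/27.5078 = 0.2659

0.2659


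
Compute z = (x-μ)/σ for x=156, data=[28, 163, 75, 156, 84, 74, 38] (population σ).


μ = 88.2857, σ = 48.8868
z = (156 - 88.2857)/48.8868 = 1.3851

1.3851


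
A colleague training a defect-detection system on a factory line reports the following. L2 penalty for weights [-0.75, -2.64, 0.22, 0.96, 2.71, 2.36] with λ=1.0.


‖w‖₂² = (-0.75)² + (-2.64)² + (0.22)² + (0.96)² + (2.71)² + (2.36)²
     = 0.5625 + 6.9696 + 0.0484 + 0.9216 + 7.3441 + 5.5696
     = 21.4158
λ·‖w‖₂² = 1.0·21.4158 = 21.4158

21.4158


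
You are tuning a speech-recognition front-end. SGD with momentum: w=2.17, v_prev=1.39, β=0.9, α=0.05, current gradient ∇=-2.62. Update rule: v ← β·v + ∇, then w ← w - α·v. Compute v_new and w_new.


v_new = 0.9·1.39 - 2.62 = 1.251 - 2.62 = -1.369
w_new = 2.17 - 0.05·-1.369 = 2.17 + 0.06845 = 2.23845

v_new=-1.369, w_new=2.23845


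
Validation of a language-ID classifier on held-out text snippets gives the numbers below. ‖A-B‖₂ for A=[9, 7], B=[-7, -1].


d = √((9+ 7)² + (7+ 1)²)
  = √(256 + 64)
  = √320 = 17.8885

17.8885


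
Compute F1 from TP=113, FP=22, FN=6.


Precision = 113/135 = 0.837
Recall = 113/119 = 0.9496
F1 = 2·P·R/(P+R) = 2·TP/(2·TP+FP+FN) = 226/(226+22+6) = 226/254 = 0.8898

0.8898


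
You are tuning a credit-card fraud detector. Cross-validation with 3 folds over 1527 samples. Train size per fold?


Fold size = 1527/3 = 509
Training per fold = 1527 - 509 = 1018

1018


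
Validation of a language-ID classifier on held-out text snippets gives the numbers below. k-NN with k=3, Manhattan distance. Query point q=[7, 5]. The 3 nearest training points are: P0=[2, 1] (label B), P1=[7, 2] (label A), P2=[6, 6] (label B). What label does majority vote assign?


d(q,P0) = 9  (label B)
d(q,P1) = 3  (label A)
d(q,P2) = 2  (label B)
Votes: A=1, B=2
Majority → B

B


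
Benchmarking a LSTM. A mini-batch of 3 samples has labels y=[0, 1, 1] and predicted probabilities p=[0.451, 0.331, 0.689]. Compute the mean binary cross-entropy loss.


L[0] = -ln(1-0.451) = -ln(0.549) = 0.5997
L[1] = -ln(0.331) = 1.1056
L[2] = -ln(0.689) = 0.3725
mean = (0.5997 + 1.1056 + 0.3725)/3 = 0.6926

0.6926


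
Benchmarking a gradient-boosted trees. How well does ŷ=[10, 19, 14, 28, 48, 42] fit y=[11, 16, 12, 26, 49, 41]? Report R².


ȳ = 25.8333
SS_res = Σ(y-ŷ)² = 20
SS_tot = Σ(y-ȳ)² = 1274.83
R² = 1 - SS_res/SS_tot = 1 - 0.0157 = 0.9843

0.9843


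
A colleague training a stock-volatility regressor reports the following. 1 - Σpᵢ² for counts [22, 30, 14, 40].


Probabilities: [22/106, 30/106, 14/106, 40/106] ≈ [0.2075, 0.283, 0.1321, 0.3774]
Σpᵢ² = (484 + 900 + 196 + 1600)/106² = 3180/11236
Gini = 1 - Σpᵢ² = 1 - 3180/11236 = 0.717

0.717


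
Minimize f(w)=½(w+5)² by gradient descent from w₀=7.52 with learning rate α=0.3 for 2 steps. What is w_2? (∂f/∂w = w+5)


step 1: grad = 7.52+5 = 12.52; w = 7.52 - 0.3·(12.52) = 3.764
step 2: grad = 3.764+5 = 8.764; w = 3.764 - 0.3·(8.764) = 1.1348

1.1348


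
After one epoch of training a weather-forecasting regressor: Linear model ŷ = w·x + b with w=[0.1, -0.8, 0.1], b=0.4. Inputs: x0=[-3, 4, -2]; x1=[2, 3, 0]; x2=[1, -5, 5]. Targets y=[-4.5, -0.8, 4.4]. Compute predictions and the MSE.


ŷ0 = (0.1)·(-3) + (-0.8)·(4) + (0.1)·(-2) + 0.4 = -3.3
ŷ1 = (0.1)·(2) + (-0.8)·(3) + (0.1)·(0) + 0.4 = -1.8
ŷ2 = (0.1)·(1) + (-0.8)·(-5) + (0.1)·(5) + 0.4 = 5.0
errors² = [1.44, 1.0, 0.36]
MSE = 2.8000/3 = 0.9333

0.9333


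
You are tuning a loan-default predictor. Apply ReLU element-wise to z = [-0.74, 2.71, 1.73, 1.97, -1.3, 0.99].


ReLU(-0.74) = max(0, -0.74) = 0.0
ReLU(2.71) = max(0, 2.71) = 2.71
ReLU(1.73) = max(0, 1.73) = 1.73
ReLU(1.97) = max(0, 1.97) = 1.97
ReLU(-1.3) = max(0, -1.3) = 0.0
ReLU(0.99) = max(0, 0.99) = 0.99
result = [0.0, 2.71, 1.73, 1.97, 0.0, 0.99]

[0.0, 2.71, 1.73, 1.97, 0.0, 0.99]


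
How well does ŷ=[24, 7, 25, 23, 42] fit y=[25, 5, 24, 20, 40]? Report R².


ȳ = 22.8
SS_res = Σ(y-ŷ)² = 19
SS_tot = Σ(y-ȳ)² = 626.8
R² = 1 - SS_res/SS_tot = 1 - 0.0303 = 0.9697

0.9697


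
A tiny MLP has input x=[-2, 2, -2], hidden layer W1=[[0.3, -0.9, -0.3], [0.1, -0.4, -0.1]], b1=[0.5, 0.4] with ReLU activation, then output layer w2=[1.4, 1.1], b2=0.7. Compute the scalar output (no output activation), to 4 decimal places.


z1[0] = (0.3)·(-2) + (-0.9)·(2) + (-0.3)·(-2) + 0.5 = -1.3
z1[1] = (0.1)·(-2) + (-0.4)·(2) + (-0.1)·(-2) + 0.4 = -0.4
h = ReLU(z1) = [0.0, 0.0]
output = (1.4)·(0.0) + (1.1)·(0.0) + 0.7 = 0.7

0.7


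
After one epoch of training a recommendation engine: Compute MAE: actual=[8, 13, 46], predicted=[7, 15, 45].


Absolute errors: |8-7|=1, |13-15|=2, |46-45|=1
Sum = 4
MAE = 4/3 = 4/3

4/3


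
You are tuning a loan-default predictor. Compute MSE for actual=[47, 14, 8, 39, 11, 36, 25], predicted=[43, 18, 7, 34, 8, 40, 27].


Squared errors: (47-43)²=16, (14-18)²=16, (8-7)²=1, (39-34)²=25, (11-8)²=9, (36-40)²=16, (25-27)²=4
Sum = 87
MSE = 87/7 = 87/7

87/7


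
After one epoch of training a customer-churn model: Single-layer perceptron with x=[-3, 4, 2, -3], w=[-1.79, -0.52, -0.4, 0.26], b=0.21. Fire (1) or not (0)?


z = (-3)·(-1.79) + (4)·(-0.52) + (2)·(-0.4) + (-3)·(0.26) + 0.21
  = 1.92
step(z) = 1 (z≥0)

1


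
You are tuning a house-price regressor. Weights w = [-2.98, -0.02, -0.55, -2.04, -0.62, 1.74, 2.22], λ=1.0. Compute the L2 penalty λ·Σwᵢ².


‖w‖₂² = (-2.98)² + (-0.02)² + (-0.55)² + (-2.04)² + (-0.62)² + (1.74)² + (2.22)²
     = 8.8804 + 0.0004 + 0.3025 + 4.1616 + 0.3844 + 3.0276 + 4.9284
     = 21.6853
λ·‖w‖₂² = 1.0·21.6853 = 21.6853

21.6853


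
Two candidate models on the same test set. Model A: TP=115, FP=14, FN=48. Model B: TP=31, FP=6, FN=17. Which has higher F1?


Model A: P=115/129=0.8915, R=115/163=0.7055, F1=2PR/(P+R)=2TP/(2TP+FP+FN)=230/292=0.7877
Model B: P=31/37=0.8378, R=31/48=0.6458, F1=2PR/(P+R)=2TP/(2TP+FP+FN)=62/85=0.7294
0.7877 > 0.7294 → Model A

Model A


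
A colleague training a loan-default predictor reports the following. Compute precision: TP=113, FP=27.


Precision = TP/(TP+FP)
= 113/(113+27)
= 113/140 = 80.71%

80.71%


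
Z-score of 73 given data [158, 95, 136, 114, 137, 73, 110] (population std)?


μ = 117.5714, σ = 26.5053
z = (73 - 117.5714)/26.5053 = -1.6816

-1.6816


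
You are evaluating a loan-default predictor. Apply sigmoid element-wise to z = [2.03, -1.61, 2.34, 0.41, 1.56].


σ(2.03) = 1/(1+e^-2.03) = 0.8839
σ(-1.61) = 1/(1+e^1.61) = 0.1666
σ(2.34) = 1/(1+e^-2.34) = 0.9121
σ(0.41) = 1/(1+e^-0.41) = 0.6011
σ(1.56) = 1/(1+e^-1.56) = 0.8264
result = [0.8839, 0.1666, 0.9121, 0.6011, 0.8264]

[0.8839, 0.1666, 0.9121, 0.6011, 0.8264]


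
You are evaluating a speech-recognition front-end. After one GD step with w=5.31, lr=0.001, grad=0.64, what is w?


w_new = w - α·∇
= 5.31 - 0.001·0.64
= 5.31 - 0.00064
= 5.30936

5.30936


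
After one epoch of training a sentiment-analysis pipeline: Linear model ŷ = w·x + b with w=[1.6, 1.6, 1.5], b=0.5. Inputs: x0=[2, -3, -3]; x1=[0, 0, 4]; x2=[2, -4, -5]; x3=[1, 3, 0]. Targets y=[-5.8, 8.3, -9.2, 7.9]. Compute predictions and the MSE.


ŷ0 = (1.6)·(2) + (1.6)·(-3) + (1.5)·(-3) + 0.5 = -5.6
ŷ1 = (1.6)·(0) + (1.6)·(0) + (1.5)·(4) + 0.5 = 6.5
ŷ2 = (1.6)·(2) + (1.6)·(-4) + (1.5)·(-5) + 0.5 = -10.2
ŷ3 = (1.6)·(1) + (1.6)·(3) + (1.5)·(0) + 0.5 = 6.9
errors² = [0.04, 3.24, 1.0, 1.0]
MSE = 5.2800/4 = 1.32

1.32


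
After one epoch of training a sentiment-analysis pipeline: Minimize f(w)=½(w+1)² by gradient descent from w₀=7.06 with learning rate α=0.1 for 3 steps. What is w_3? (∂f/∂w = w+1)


step 1: grad = 7.06+1 = 8.06; w = 7.06 - 0.1·(8.06) = 6.254
step 2: grad = 6.254+1 = 7.254; w = 6.254 - 0.1·(7.254) = 5.5286
step 3: grad = 5.5286+1 = 6.5286; w = 5.5286 - 0.1·(6.5286) = 4.87574

4.87574


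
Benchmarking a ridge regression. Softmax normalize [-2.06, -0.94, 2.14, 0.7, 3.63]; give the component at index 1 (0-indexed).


Exponentials: e^-2.06=0.1275, e^-0.94=0.3906, e^2.14=8.4994, e^0.7=2.0138, e^3.63=37.7128
Sum = 48.7441
Softmax = [0.0026, 0.008, 0.1744, 0.0413, 0.7737]
p[1] = 0.3906/48.7441 = 0.008

0.008


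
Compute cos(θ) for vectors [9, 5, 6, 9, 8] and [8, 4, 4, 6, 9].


A·B = 9·8 + 5·4 + 6·4 + 9·6 + 8·9 = 242
‖A‖ = √287 = 16.9411, ‖B‖ = √213 = 14.5945
cos = 242/(√287·√213) = 242/√61131 = 0.9788

0.9788


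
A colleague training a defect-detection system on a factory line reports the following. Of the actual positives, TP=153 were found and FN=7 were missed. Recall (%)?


Recall = TP/(TP+FN)
= 153/(153+7)
= 153/160 = 95.62%

95.62%


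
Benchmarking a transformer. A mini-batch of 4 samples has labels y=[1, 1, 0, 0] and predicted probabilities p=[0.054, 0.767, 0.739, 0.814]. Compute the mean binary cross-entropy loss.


L[0] = -ln(0.054) = 2.9188
L[1] = -ln(0.767) = 0.2653
L[2] = -ln(1-0.739) = -ln(0.261) = 1.3432
L[3] = -ln(1-0.814) = -ln(0.186) = 1.682
mean = (2.9188 + 0.2653 + 1.3432 + 1.682)/4 = 1.5523

1.5523


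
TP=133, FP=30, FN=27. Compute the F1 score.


Precision = 133/163 = 0.816
Recall = 133/160 = 0.8313
F1 = 2·P·R/(P+R) = 2·TP/(2·TP+FP+FN) = 266/(266+30+27) = 266/323 = 0.8235

0.8235


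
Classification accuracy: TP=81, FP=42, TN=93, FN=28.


Accuracy = (TP+TN)/(TP+TN+FP+FN)
= (81+93)/(244)
= 174/244 = 71.31%

71.31%


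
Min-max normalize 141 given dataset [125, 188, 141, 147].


min=125, max=188
(141-125)/(188-125) = 16/63 = 0.254

0.254


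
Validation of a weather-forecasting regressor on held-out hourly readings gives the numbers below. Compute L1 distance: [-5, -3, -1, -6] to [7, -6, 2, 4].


d = |-5-7| + |-3+ 6| + |-1-2| + |-6-4|
  = 12 + 3 + 3 + 10
  = 28

28


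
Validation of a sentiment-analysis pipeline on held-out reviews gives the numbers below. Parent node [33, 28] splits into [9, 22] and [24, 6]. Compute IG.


Parent = [33, 28], H_parent = 0.9951
H_left = 0.8691 (n=31), H_right = 0.7219 (n=30)
H_children = (31/61)·0.8691 + (30/61)·0.7219 = 0.7967
IG = 0.9951 - 0.7967 = 0.1984

0.1984


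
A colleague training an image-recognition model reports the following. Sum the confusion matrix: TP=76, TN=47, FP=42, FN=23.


Total = TP + TN + FP + FN
= 76 + 47 + 42 + 23
= 188
(Predicted positive: 118, predicted negative: 70)

188


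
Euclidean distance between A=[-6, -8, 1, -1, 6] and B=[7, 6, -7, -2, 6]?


d = √((-6-7)² + (-8-6)² + (1+ 7)² + (-1+ 2)² + (6-6)²)
  = √(169 + 196 + 64 + 1 + 0)
  = √430 = 20.7364

20.7364


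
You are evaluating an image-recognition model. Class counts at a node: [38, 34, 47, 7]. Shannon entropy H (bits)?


Probabilities: [38/126, 34/126, 47/126, 7/126] ≈ [0.3016, 0.2698, 0.373, 0.0556]
H = -((38/126)·log₂(38/126) + (34/126)·log₂(34/126) + (47/126)·log₂(47/126) + (7/126)·log₂(7/126))
  = 1.7939 bits

1.7939 bits


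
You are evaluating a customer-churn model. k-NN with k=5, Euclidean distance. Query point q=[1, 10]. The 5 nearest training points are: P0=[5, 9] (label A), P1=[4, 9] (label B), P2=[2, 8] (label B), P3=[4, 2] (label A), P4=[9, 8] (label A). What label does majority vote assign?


d(q,P0) = 4.1231  (label A)
d(q,P1) = 3.1623  (label B)
d(q,P2) = 2.2361  (label B)
d(q,P3) = 8.544  (label A)
d(q,P4) = 8.2462  (label A)
Votes: A=3, B=2
Majority → A

A


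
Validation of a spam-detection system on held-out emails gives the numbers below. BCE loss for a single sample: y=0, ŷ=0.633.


BCE = -[y·ln(p) + (1-y)·ln(1-p)]
= -0 - 1·ln(1-0.633)
= -ln(0.367) = 1.0024

1.0024


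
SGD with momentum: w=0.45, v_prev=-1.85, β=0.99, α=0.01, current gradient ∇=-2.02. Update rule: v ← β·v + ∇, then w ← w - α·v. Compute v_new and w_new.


v_new = 0.99·-1.85 - 2.02 = -1.8315 - 2.02 = -3.8515
w_new = 0.45 - 0.01·-3.8515 = 0.45 + 0.038515 = 0.488515

v_new=-3.8515, w_new=0.488515


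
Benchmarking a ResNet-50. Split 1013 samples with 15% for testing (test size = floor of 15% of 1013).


Test = ⌊1013·15/100⌋ = 151
Train = 1013 - 151 = 862

Train: 862, Test: 151


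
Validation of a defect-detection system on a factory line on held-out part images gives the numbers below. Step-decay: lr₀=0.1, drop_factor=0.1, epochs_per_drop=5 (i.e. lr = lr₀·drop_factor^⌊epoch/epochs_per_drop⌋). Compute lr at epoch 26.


n_drops = ⌊26/5⌋ = 5
lr = 0.1·0.1^5 = 0.1·0.00001 = 0.000001

0.000001


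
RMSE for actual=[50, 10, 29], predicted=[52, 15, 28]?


MSE = 30/3 = 10
RMSE = √(30/3) = 3.1623

3.1623


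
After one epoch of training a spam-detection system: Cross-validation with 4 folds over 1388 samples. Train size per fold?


Fold size = 1388/4 = 347
Training per fold = 1388 - 347 = 1041

1041


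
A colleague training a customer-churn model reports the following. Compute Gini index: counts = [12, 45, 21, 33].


Probabilities: [12/111, 45/111, 21/111, 33/111] ≈ [0.1081, 0.4054, 0.1892, 0.2973]
Σpᵢ² = (144 + 2025 + 441 + 1089)/111² = 3699/12321
Gini = 1 - Σpᵢ² = 1 - 3699/12321 = 0.6998

0.6998


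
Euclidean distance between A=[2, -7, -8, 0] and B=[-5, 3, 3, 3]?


d = √((2+ 5)² + (-7-3)² + (-8-3)² + (0-3)²)
  = √(49 + 100 + 121 + 9)
  = √279 = 16.7033

16.7033


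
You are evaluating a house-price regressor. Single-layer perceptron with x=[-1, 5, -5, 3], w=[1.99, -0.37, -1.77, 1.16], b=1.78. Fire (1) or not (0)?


z = (-1)·(1.99) + (5)·(-0.37) + (-5)·(-1.77) + (3)·(1.16) + 1.78
  = 10.27
step(z) = 1 (z≥0)

1


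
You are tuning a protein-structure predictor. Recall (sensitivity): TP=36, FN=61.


Recall = TP/(TP+FN)
= 36/(36+61)
= 36/97 = 37.11%

37.11%


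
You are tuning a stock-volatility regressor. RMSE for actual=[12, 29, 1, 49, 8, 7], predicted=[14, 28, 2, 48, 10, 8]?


MSE = 12/6 = 2
RMSE = √(12/6) = 1.4142

1.4142


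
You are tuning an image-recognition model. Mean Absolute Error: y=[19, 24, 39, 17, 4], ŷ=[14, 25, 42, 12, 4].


Absolute errors: |19-14|=5, |24-25|=1, |39-42|=3, |17-12|=5, |4-4|=0
Sum = 14
MAE = 14/5 = 14/5

14/5


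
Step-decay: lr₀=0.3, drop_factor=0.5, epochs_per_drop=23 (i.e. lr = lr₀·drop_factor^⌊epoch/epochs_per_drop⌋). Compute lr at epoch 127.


n_drops = ⌊127/23⌋ = 5
lr = 0.3·0.5^5 = 0.3·0.03125 = 0.009375

0.009375


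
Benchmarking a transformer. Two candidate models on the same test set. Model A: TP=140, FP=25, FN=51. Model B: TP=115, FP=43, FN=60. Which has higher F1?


Model A: P=140/165=0.8485, R=140/191=0.733, F1=2PR/(P+R)=2TP/(2TP+FP+FN)=280/356=0.7865
Model B: P=115/158=0.7278, R=115/175=0.6571, F1=2PR/(P+R)=2TP/(2TP+FP+FN)=230/333=0.6907
0.7865 > 0.6907 → Model A

Model A


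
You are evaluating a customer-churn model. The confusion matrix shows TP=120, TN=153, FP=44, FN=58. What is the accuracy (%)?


Accuracy = (TP+TN)/(TP+TN+FP+FN)
= (120+153)/(375)
= 273/375 = 72.8%

72.8%
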